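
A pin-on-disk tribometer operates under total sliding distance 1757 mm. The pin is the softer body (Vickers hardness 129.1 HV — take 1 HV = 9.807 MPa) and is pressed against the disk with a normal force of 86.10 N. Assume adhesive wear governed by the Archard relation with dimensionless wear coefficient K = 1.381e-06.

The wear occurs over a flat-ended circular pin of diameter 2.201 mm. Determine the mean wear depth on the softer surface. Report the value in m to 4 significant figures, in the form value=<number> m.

value=4.337e-08 m

Each operation holds full precision. Displayed values are rounded — rounded just once to four significant digits.
Convert: The distance L = 1757 mm = 1.757 m.
Convert: Hardness H = 129.1 HV × 9.807 MPa/HV = 1266 MPa = 1.266e+09 Pa.
Convert: Pin diameter d = 2.201 mm = 0.002201 m. Contact area A = π·d²/4 = π·(0.002201 m)²/4 = 3.805e-06 m².
Collected in SI base units: W = 86.10 N, H = 1.266e+09 Pa, K = 1.381e-06.
By Archard's law, V = K·W·L/H = 1.381e-06 · 86.10 · 1.757 / 1.266e+09 = 1.650e-13 m³.
Depth of wear h = V/A = 1.650e-13 / 3.805e-06 = 4.337e-08 m.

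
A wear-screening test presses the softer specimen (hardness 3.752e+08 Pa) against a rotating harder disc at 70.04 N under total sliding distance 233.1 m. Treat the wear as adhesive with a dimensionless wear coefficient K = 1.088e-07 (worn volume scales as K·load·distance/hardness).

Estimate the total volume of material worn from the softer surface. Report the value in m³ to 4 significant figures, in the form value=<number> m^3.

All working math carries exact precision. The intermediates are shown rounded; a lone final rounding: 4 significant figures.
Collected in SI base units: W = 70.04 N, H = 3.752e+08 Pa, K = 1.088e-07.
Archard relation: V = K·W·L/H = 1.088e-07 · 70.04 · 233.1 / 3.752e+08 = 4.734e-12 m³.

value=4.734e-12 m^3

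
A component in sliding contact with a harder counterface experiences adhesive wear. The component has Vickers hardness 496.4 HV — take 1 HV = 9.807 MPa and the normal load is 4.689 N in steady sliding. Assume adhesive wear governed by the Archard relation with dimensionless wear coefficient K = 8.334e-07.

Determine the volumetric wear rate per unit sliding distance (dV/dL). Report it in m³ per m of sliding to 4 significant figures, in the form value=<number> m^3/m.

The computation runs at full precision, and the intermediates are printed rounded, and rounded just once, at four significant digits.
Convert: Hardness H = 496.4 HV × 9.807 MPa/HV = 4868 MPa = 4.868e+09 Pa.
SI base units throughout: W = 4.689 N, H = 4.868e+09 Pa, K = 8.334e-07.
Rate of wear dV/dL = K·W/H (independent of L): 8.334e-07 · 4.689 / 4.868e+09 = 8.027e-16 m³/m.

value=8.027e-16 m^3/m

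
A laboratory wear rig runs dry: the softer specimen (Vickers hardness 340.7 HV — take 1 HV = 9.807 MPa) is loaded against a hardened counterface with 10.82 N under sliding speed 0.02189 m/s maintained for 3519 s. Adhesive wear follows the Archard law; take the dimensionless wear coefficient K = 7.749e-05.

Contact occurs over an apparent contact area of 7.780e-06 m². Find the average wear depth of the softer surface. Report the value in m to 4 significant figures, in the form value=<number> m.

value=2.485e-06 m

Intermediates are printed rounded, and all arithmetic holds full precision — one last rounding to four significant digits.
Convert: Sliding distance L = v·t = 0.02189 m/s × 3519 s = 77.03 m.
Convert: Hardness H = 340.7 HV × 9.807 MPa/HV = 3341 MPa = 3.341e+09 Pa.
Restated in SI base units: W = 10.82 N, H = 3.341e+09 Pa, K = 7.749e-05.
Archard volume V = K·W·L/H = 7.749e-05 · 10.82 · 77.03 / 3.341e+09 = 1.933e-11 m³.
Mean wear depth h = V/A = 1.933e-11 / 7.780e-06 = 2.485e-06 m.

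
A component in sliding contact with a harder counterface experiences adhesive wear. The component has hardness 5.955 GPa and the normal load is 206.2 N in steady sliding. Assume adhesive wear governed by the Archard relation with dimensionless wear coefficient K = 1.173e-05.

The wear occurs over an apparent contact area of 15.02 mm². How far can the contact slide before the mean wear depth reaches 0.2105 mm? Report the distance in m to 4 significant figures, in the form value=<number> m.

value=7784 m

Intermediate values are printed rounded — each operation carries full float precision. Rounded just once to 4 significant figures.
Convert: Hardness H = 5.955 GPa = 5.955e+09 Pa.
Convert: Contact area A = 15.02 mm² = 1.502e-05 m².
Convert: Depth limit h_lim = 0.2105 mm = 2.105e-04 m.
In SI base units: W = 206.2 N, H = 5.955e+09 Pa, K = 1.173e-05.
Allowed volume V_lim = h_lim·A = 2.105e-04 · 1.502e-05 = 3.162e-09 m³.
Sliding life L = V_lim·H/(K·W) = 3.162e-09 · 5.955e+09 / (1.173e-05 · 206.2) = 7784 m.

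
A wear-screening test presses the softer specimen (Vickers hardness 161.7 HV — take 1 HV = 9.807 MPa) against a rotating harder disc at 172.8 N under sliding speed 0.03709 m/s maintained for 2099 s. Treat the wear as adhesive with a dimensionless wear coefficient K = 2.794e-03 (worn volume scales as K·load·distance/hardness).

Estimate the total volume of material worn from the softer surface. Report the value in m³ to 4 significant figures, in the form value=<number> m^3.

The intermediates are shown rounded — all working math carries full float precision — one final rounding, at 4 significant digits.
Total distance L = v·t = 0.03709 m/s × 2099 s = 77.85 m.
Hardness H = 161.7 HV × 9.807 MPa/HV = 1586 MPa = 1.586e+09 Pa.
In SI base units, W = 172.8 N, H = 1.586e+09 Pa, K = 2.794e-03.
Volume removed: V = K·W·L/H = 2.794e-03 · 172.8 · 77.85 / 1.586e+09 = 2.370e-08 m³.

value=2.370e-08 m^3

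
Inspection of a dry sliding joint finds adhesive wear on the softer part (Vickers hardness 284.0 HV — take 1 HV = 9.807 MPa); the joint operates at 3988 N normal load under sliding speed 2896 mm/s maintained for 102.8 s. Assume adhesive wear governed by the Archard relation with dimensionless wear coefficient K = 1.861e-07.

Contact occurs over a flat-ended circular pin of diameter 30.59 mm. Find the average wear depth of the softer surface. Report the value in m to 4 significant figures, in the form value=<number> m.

value=1.079e-07 m

All arithmetic holds exact precision; the intermediates appear rounded. Rounded just once, at 4 significant digits.
Convert: Sliding speed v = 2896 mm/s = 2.896 m/s. Distance L = v·t = 2.896 m/s × 102.8 s = 297.7 m.
Convert: Hardness H = 284.0 HV × 9.807 MPa/HV = 2785 MPa = 2.785e+09 Pa.
Convert: Pin diameter d = 30.59 mm = 0.03059 m. Contact area A = π·d²/4 = π·(0.03059 m)²/4 = 7.349e-04 m².
In SI base units: W = 3988 N, H = 2.785e+09 Pa, K = 1.861e-07.
Archard relation: V = K·W·L/H = 1.861e-07 · 3988 · 297.7 / 2.785e+09 = 7.933e-11 m³.
Mean wear depth h = V/A = 7.933e-11 / 7.349e-04 = 1.079e-07 m.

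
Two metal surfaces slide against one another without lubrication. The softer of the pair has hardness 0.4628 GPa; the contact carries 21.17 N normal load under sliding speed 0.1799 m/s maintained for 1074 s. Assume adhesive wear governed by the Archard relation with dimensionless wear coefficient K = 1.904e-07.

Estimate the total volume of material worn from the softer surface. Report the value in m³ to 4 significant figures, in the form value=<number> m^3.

value=1.683e-12 m^3

The intermediates are printed rounded, and each operation carries full precision, and rounded once at the end: four significant figures.
Sliding distance L = v·t = 0.1799 m/s × 1074 s = 193.2 m.
Hardness H = 0.4628 GPa = 4.628e+08 Pa.
As SI base values: W = 21.17 N, H = 4.628e+08 Pa, K = 1.904e-07.
Archard relation: V = K·W·L/H = 1.904e-07 · 21.17 · 193.2 / 4.628e+08 = 1.683e-12 m³.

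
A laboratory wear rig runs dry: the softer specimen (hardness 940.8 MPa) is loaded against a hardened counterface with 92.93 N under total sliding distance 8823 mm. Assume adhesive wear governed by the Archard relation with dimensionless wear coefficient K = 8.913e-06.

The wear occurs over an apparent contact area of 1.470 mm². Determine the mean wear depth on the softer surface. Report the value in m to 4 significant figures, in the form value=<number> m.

value=5.284e-06 m

The intermediates appear rounded; every step maintains exact precision, and rounded just once: four significant figures.
Convert: Total distance L = 8823 mm = 8.823 m.
Convert: Hardness H = 940.8 MPa = 9.408e+08 Pa.
Convert: Contact area A = 1.470 mm² = 1.470e-06 m².
In SI base units: W = 92.93 N, H = 9.408e+08 Pa, K = 8.913e-06.
Volume removed: V = K·W·L/H = 8.913e-06 · 92.93 · 8.823 / 9.408e+08 = 7.768e-12 m³.
Depth h = V/A = 7.768e-12 / 1.470e-06 = 5.284e-06 m.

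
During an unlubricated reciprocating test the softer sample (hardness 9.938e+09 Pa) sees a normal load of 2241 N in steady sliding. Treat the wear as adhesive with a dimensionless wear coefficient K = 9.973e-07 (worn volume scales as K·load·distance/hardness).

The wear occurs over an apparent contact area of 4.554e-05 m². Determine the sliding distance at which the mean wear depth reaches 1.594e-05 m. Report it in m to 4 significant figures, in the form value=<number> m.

The computation carries exact precision — shown intermediates are rounded; rounded just once, at four significant digits.
In SI base units: W = 2241 N, H = 9.938e+09 Pa, K = 9.973e-07.
Permissible volume V_lim = h_lim·A = 1.594e-05 · 4.554e-05 = 7.259e-10 m³.
Thus life L = V_lim·H/(K·W) = 7.259e-10 · 9.938e+09 / (9.973e-07 · 2241) = 3228 m.

value=3228 m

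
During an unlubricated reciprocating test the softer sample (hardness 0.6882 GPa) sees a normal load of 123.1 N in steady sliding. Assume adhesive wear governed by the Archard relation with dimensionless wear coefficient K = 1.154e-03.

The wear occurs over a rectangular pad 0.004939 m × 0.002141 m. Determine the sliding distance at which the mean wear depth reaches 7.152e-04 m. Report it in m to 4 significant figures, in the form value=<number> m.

value=36.64 m

All arithmetic holds full precision; intermediate values appear rounded — one last rounding: 4 significant digits.
Hardness H = 0.6882 GPa = 6.882e+08 Pa.
Contact area A = 0.004939 m × 0.002141 m = 1.057e-05 m².
As SI base values: W = 123.1 N, H = 6.882e+08 Pa, K = 1.154e-03.
Permissible volume V_lim = h_lim·A = 7.152e-04 · 1.057e-05 = 7.563e-09 m³.
Thus life L = V_lim·H/(K·W) = 7.563e-09 · 6.882e+08 / (1.154e-03 · 123.1) = 36.64 m.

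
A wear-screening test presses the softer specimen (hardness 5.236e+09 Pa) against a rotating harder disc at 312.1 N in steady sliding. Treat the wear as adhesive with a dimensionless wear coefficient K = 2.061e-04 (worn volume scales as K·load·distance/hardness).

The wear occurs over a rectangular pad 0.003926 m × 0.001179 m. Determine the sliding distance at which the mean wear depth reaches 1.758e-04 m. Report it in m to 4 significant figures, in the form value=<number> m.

The intermediates are printed rounded; each operation maintains exact precision, and a lone final rounding to 4 significant digits.
Contact area A = 0.003926 m × 0.001179 m = 4.629e-06 m².
Collected in SI base units: W = 312.1 N, H = 5.236e+09 Pa, K = 2.061e-04.
At the depth limit, V_lim = h_lim·A = 1.758e-04 · 4.629e-06 = 8.137e-10 m³.
Sliding life L = V_lim·H/(K·W) = 8.137e-10 · 5.236e+09 / (2.061e-04 · 312.1) = 66.24 m.

value=66.24 m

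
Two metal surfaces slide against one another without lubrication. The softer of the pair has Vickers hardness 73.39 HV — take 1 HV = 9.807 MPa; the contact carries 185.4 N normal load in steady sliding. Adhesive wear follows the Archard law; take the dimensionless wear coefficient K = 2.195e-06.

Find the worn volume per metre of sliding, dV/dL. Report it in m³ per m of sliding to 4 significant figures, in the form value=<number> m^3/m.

value=5.654e-13 m^3/m

The algebra runs at full precision, and intermediates appear rounded — one last rounding, at four significant digits.
Hardness H = 73.39 HV × 9.807 MPa/HV = 719.7 MPa = 7.197e+08 Pa.
Expressed in SI base units: W = 185.4 N, H = 7.197e+08 Pa, K = 2.195e-06.
The wear rate dV/dL = K·W/H (independent of L): 2.195e-06 · 185.4 / 7.197e+08 = 5.654e-13 m³/m.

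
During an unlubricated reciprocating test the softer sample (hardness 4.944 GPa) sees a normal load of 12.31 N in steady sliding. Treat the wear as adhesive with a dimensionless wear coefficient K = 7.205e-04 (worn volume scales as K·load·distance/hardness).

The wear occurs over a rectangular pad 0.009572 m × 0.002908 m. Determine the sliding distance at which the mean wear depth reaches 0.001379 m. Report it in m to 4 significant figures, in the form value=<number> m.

Every step holds exact precision. Printed values are rounded. Rounded just once to 4 significant digits.
Convert: Hardness H = 4.944 GPa = 4.944e+09 Pa.
Convert: Contact area A = 0.009572 m × 0.002908 m = 2.784e-05 m².
Restated in SI base units: W = 12.31 N, H = 4.944e+09 Pa, K = 7.205e-04.
Volume at the limit: V_lim = h_lim·A = 0.001379 · 2.784e-05 = 3.838e-08 m³.
Life L = V_lim·H/(K·W) = 3.838e-08 · 4.944e+09 / (7.205e-04 · 12.31) = 2.140e+04 m.

value=2.140e+04 m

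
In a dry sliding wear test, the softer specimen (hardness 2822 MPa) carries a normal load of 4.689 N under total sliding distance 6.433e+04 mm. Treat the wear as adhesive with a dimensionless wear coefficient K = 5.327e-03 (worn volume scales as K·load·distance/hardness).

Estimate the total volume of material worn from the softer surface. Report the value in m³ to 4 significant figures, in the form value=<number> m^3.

The intermediates are shown rounded; all arithmetic maintains full float precision, and a single final rounding, at four significant digits.
Convert: Distance covered L = 6.433e+04 mm = 64.33 m.
Convert: Hardness H = 2822 MPa = 2.822e+09 Pa.
In SI base units: W = 4.689 N, H = 2.822e+09 Pa, K = 5.327e-03.
Archard relation: V = K·W·L/H = 5.327e-03 · 4.689 · 64.33 / 2.822e+09 = 5.694e-10 m³.

value=5.694e-10 m^3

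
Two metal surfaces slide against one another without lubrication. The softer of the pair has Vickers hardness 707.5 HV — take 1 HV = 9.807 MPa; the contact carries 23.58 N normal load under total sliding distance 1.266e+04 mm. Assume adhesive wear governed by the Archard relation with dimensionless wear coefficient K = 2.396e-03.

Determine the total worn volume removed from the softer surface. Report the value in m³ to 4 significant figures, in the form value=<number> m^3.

value=1.031e-10 m^3

All arithmetic runs at exact precision, and intermediates are printed rounded — a lone final rounding to 4 significant digits.
Convert: The distance L = 1.266e+04 mm = 12.66 m.
Convert: Hardness H = 707.5 HV × 9.807 MPa/HV = 6938 MPa = 6.938e+09 Pa.
Expressed in SI base units: W = 23.58 N, H = 6.938e+09 Pa, K = 2.396e-03.
Archard relation: V = K·W·L/H = 2.396e-03 · 23.58 · 12.66 / 6.938e+09 = 1.031e-10 m³.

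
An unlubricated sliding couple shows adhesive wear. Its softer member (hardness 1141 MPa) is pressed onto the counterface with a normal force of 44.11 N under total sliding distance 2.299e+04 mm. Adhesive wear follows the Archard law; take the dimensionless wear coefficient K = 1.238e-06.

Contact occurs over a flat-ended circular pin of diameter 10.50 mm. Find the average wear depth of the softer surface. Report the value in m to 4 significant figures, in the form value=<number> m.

value=1.271e-08 m

All working math carries exact precision. Quoted intermediates are rounded. Rounded just once, at 4 significant digits.
Distance covered L = 2.299e+04 mm = 22.99 m.
Hardness H = 1141 MPa = 1.141e+09 Pa.
Pin diameter d = 10.50 mm = 0.01050 m. Contact area A = π·d²/4 = π·(0.01050 m)²/4 = 8.659e-05 m².
Working in SI base units: W = 44.11 N, H = 1.141e+09 Pa, K = 1.238e-06.
By Archard's law, V = K·W·L/H = 1.238e-06 · 44.11 · 22.99 / 1.141e+09 = 1.100e-12 m³.
Depth of wear h = V/A = 1.100e-12 / 8.659e-05 = 1.271e-08 m.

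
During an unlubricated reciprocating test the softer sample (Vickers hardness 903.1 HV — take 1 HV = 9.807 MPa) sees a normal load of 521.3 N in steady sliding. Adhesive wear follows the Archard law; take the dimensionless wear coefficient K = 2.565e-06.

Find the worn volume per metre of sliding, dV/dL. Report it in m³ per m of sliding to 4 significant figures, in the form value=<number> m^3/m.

value=1.510e-13 m^3/m

All working math holds full precision. Shown intermediates are rounded — a lone final rounding, at four significant digits.
Convert: Hardness H = 903.1 HV × 9.807 MPa/HV = 8857 MPa = 8.857e+09 Pa.
Restated in SI base units: W = 521.3 N, H = 8.857e+09 Pa, K = 2.565e-06.
Wear rate dV/dL = K·W/H — distance-free: 2.565e-06 · 521.3 / 8.857e+09 = 1.510e-13 m³/m.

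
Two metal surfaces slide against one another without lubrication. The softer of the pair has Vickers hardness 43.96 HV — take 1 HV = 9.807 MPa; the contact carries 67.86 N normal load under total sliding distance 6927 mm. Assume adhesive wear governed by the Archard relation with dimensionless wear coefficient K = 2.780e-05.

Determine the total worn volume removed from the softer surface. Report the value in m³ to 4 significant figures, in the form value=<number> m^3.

value=3.031e-11 m^3

The computation holds exact precision — intermediate values are printed rounded — a single final rounding, at four significant digits.
Convert: Total distance L = 6927 mm = 6.927 m.
Convert: Hardness H = 43.96 HV × 9.807 MPa/HV = 431.1 MPa = 4.311e+08 Pa.
Expressed in SI base units: W = 67.86 N, H = 4.311e+08 Pa, K = 2.780e-05.
Apply Archard: V = K·W·L/H = 2.780e-05 · 67.86 · 6.927 / 4.311e+08 = 3.031e-11 m³.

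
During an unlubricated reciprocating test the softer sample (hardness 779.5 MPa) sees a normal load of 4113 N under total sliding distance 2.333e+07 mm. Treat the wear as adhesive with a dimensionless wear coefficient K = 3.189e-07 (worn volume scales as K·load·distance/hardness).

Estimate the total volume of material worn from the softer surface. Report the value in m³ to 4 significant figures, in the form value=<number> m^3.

value=3.926e-08 m^3

The intermediates are printed rounded. Every step carries full float precision. Rounded once at the end, at four significant digits.
Convert: The distance L = 2.333e+07 mm = 2.333e+04 m.
Convert: Hardness H = 779.5 MPa = 7.795e+08 Pa.
As SI base values: W = 4113 N, H = 7.795e+08 Pa, K = 3.189e-07.
Apply Archard: V = K·W·L/H = 3.189e-07 · 4113 · 2.333e+04 / 7.795e+08 = 3.926e-08 m³.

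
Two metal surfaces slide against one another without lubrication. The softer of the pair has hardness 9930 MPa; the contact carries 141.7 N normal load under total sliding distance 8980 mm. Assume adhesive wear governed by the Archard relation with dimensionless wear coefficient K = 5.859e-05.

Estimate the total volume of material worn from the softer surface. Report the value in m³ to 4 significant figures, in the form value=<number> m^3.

value=7.508e-12 m^3

The intermediates appear rounded — the computation holds full precision — one final rounding, at 4 significant figures.
Sliding distance L = 8980 mm = 8.980 m.
Hardness H = 9930 MPa = 9.930e+09 Pa.
As SI base values: W = 141.7 N, H = 9.930e+09 Pa, K = 5.859e-05.
By Archard's law, V = K·W·L/H = 5.859e-05 · 141.7 · 8.980 / 9.930e+09 = 7.508e-12 m³.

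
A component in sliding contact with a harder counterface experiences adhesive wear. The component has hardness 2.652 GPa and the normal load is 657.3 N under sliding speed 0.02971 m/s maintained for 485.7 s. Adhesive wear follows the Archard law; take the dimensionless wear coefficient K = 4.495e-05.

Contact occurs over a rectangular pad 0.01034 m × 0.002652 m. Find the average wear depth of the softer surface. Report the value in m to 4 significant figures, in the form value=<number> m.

value=5.863e-06 m

All working math carries exact precision. Shown intermediates are rounded, and a single final rounding to four significant digits.
The distance L = v·t = 0.02971 m/s × 485.7 s = 14.43 m.
Hardness H = 2.652 GPa = 2.652e+09 Pa.
Contact area A = 0.01034 m × 0.002652 m = 2.742e-05 m².
Expressed in SI base units: W = 657.3 N, H = 2.652e+09 Pa, K = 4.495e-05.
By Archard's law, V = K·W·L/H = 4.495e-05 · 657.3 · 14.43 / 2.652e+09 = 1.608e-10 m³.
Mean depth h = V/A = 1.608e-10 / 2.742e-05 = 5.863e-06 m.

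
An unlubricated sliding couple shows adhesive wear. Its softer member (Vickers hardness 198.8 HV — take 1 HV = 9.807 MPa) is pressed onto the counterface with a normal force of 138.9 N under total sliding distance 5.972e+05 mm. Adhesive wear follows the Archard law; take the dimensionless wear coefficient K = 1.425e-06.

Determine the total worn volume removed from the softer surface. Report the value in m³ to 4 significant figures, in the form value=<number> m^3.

value=6.063e-11 m^3

Each operation maintains exact precision, and intermediate values appear rounded — a lone final rounding to 4 significant digits.
Convert: Total distance L = 5.972e+05 mm = 597.2 m.
Convert: Hardness H = 198.8 HV × 9.807 MPa/HV = 1950 MPa = 1.950e+09 Pa.
Working in SI base units: W = 138.9 N, H = 1.950e+09 Pa, K = 1.425e-06.
Archard volume V = K·W·L/H = 1.425e-06 · 138.9 · 597.2 / 1.950e+09 = 6.063e-11 m³.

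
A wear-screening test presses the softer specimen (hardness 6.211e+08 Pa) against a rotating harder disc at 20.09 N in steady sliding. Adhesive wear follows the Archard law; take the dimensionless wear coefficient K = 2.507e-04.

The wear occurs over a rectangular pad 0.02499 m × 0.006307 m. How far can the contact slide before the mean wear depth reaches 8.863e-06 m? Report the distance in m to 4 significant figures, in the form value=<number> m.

The intermediates are displayed rounded — all working math maintains full float precision; a single final rounding to four significant figures.
Convert: Contact area A = 0.02499 m × 0.006307 m = 1.576e-04 m².
Collected in SI base units: W = 20.09 N, H = 6.211e+08 Pa, K = 2.507e-04.
At the depth limit, V_lim = h_lim·A = 8.863e-06 · 1.576e-04 = 1.397e-09 m³.
Thus life L = V_lim·H/(K·W) = 1.397e-09 · 6.211e+08 / (2.507e-04 · 20.09) = 172.3 m.

value=172.3 m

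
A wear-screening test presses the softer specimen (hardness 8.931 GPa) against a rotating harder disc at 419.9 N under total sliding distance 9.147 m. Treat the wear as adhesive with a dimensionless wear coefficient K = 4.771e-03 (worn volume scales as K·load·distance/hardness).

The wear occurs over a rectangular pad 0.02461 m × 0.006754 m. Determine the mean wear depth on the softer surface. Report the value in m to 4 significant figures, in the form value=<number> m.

Every step holds full float precision, and intermediates are displayed rounded; a single final rounding, at four significant figures.
Hardness H = 8.931 GPa = 8.931e+09 Pa.
Contact area A = 0.02461 m × 0.006754 m = 1.662e-04 m².
SI base units throughout: W = 419.9 N, H = 8.931e+09 Pa, K = 4.771e-03.
The Archard volume V = K·W·L/H = 4.771e-03 · 419.9 · 9.147 / 8.931e+09 = 2.052e-09 m³.
Average depth h = V/A = 2.052e-09 / 1.662e-04 = 1.234e-05 m.

value=1.234e-05 m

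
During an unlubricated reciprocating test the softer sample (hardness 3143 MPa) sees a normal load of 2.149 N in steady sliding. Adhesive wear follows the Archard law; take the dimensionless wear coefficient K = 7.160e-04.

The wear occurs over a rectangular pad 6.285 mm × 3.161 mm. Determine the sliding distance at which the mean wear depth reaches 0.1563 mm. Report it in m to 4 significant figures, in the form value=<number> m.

value=6343 m

All working math holds full float precision. Intermediates appear rounded; rounded just once to 4 significant digits.
Hardness H = 3143 MPa = 3.143e+09 Pa.
Pad sides 6.285 mm × 3.161 mm = 0.006285 m × 0.003161 m. Contact area A = 0.006285 m × 0.003161 m = 1.987e-05 m².
Depth limit h_lim = 0.1563 mm = 1.563e-04 m.
Expressed in SI base units: W = 2.149 N, H = 3.143e+09 Pa, K = 7.160e-04.
Limit volume V_lim = h_lim·A = 1.563e-04 · 1.987e-05 = 3.105e-09 m³.
Sliding life L = V_lim·H/(K·W) = 3.105e-09 · 3.143e+09 / (7.160e-04 · 2.149) = 6343 m.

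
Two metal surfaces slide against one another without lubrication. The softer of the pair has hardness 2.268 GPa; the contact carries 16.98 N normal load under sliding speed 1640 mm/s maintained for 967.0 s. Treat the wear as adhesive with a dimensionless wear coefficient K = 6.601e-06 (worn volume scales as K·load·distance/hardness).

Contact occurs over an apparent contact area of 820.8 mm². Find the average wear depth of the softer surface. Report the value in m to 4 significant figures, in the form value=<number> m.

value=9.549e-08 m

The intermediates are displayed rounded. Each operation holds full precision, and one final rounding: 4 significant figures.
Sliding speed v = 1640 mm/s = 1.640 m/s. The distance L = v·t = 1.640 m/s × 967.0 s = 1586 m.
Hardness H = 2.268 GPa = 2.268e+09 Pa.
Contact area A = 820.8 mm² = 8.208e-04 m².
Working in SI base units: W = 16.98 N, H = 2.268e+09 Pa, K = 6.601e-06.
Wear volume V = K·W·L/H = 6.601e-06 · 16.98 · 1586 / 2.268e+09 = 7.837e-11 m³.
Wear depth h = V/A = 7.837e-11 / 8.208e-04 = 9.549e-08 m.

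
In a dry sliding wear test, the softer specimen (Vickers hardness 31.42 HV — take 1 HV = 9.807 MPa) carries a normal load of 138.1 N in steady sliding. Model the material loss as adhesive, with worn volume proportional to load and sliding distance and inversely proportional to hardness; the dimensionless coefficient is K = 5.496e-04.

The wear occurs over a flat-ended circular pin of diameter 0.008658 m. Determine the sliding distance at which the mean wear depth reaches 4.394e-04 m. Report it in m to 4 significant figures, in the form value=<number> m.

value=105.0 m

The computation maintains full float precision, and intermediates are displayed rounded; a lone final rounding to four significant digits.
Convert: Hardness H = 31.42 HV × 9.807 MPa/HV = 308.1 MPa = 3.081e+08 Pa.
Convert: Contact area A = π·d²/4 = π·(0.008658 m)²/4 = 5.887e-05 m².
In SI base units, W = 138.1 N, H = 3.081e+08 Pa, K = 5.496e-04.
Limit volume V_lim = h_lim·A = 4.394e-04 · 5.887e-05 = 2.587e-08 m³.
So the life L = V_lim·H/(K·W) = 2.587e-08 · 3.081e+08 / (5.496e-04 · 138.1) = 105.0 m.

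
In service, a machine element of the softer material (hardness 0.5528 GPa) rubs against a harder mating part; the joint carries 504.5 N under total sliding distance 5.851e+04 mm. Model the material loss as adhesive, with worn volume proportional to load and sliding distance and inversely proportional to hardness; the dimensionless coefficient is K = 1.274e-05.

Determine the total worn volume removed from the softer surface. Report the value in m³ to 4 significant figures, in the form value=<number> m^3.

value=6.803e-10 m^3

Intermediate values are printed rounded — all arithmetic carries full precision; one final rounding to four significant figures.
Sliding distance L = 5.851e+04 mm = 58.51 m.
Hardness H = 0.5528 GPa = 5.528e+08 Pa.
In SI base units, W = 504.5 N, H = 5.528e+08 Pa, K = 1.274e-05.
Archard volume V = K·W·L/H = 1.274e-05 · 504.5 · 58.51 / 5.528e+08 = 6.803e-10 m³.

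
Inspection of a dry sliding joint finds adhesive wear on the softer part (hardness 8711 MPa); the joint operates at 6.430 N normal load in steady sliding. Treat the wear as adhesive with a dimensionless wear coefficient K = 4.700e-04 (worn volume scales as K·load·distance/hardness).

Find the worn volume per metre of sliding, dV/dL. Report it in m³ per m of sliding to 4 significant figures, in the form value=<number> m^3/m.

value=3.469e-13 m^3/m

All working math carries exact precision. Intermediate values are printed rounded. Rounded once at the end to four significant figures.
Convert: Hardness H = 8711 MPa = 8.711e+09 Pa.
Restated in SI base units: W = 6.430 N, H = 8.711e+09 Pa, K = 4.700e-04.
The wear rate dV/dL = K·W/H — distance-free: 4.700e-04 · 6.430 / 8.711e+09 = 3.469e-13 m³/m.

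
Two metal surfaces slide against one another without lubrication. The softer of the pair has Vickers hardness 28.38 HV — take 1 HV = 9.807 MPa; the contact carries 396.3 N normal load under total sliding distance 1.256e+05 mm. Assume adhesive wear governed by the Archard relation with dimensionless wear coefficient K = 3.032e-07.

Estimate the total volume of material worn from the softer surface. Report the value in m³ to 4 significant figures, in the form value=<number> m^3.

value=5.422e-11 m^3

Each operation holds full precision — quoted intermediates are rounded. Rounded once at the end to 4 significant digits.
Convert: The distance L = 1.256e+05 mm = 125.6 m.
Convert: Hardness H = 28.38 HV × 9.807 MPa/HV = 278.3 MPa = 2.783e+08 Pa.
Working in SI base units: W = 396.3 N, H = 2.783e+08 Pa, K = 3.032e-07.
Archard volume V = K·W·L/H = 3.032e-07 · 396.3 · 125.6 / 2.783e+08 = 5.422e-11 m³.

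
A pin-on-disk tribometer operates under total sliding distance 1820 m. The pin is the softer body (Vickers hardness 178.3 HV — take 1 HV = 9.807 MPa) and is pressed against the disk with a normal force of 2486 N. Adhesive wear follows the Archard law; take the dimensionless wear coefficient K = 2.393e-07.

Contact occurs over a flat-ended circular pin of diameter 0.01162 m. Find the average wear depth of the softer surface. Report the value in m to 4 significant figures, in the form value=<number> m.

Every step keeps full float precision, and intermediates appear rounded; one final rounding to four significant figures.
Hardness H = 178.3 HV × 9.807 MPa/HV = 1749 MPa = 1.749e+09 Pa.
Contact area A = π·d²/4 = π·(0.01162 m)²/4 = 1.060e-04 m².
Working in SI base units: W = 2486 N, H = 1.749e+09 Pa, K = 2.393e-07.
Archard volume V = K·W·L/H = 2.393e-07 · 2486 · 1820 / 1.749e+09 = 6.192e-10 m³.
Depth of wear h = V/A = 6.192e-10 / 1.060e-04 = 5.839e-06 m.

value=5.839e-06 m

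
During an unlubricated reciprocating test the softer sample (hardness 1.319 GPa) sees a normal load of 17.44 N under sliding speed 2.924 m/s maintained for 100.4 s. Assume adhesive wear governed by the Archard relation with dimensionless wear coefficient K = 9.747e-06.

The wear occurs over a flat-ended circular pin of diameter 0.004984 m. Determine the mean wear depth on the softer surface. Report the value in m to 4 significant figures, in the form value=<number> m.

value=1.939e-06 m

Displayed values are rounded — each operation holds full float precision. Rounded once at the end, at 4 significant figures.
Distance L = v·t = 2.924 m/s × 100.4 s = 293.6 m.
Hardness H = 1.319 GPa = 1.319e+09 Pa.
Contact area A = π·d²/4 = π·(0.004984 m)²/4 = 1.951e-05 m².
Working in SI base units: W = 17.44 N, H = 1.319e+09 Pa, K = 9.747e-06.
Worn volume V = K·W·L/H = 9.747e-06 · 17.44 · 293.6 / 1.319e+09 = 3.783e-11 m³.
Depth of wear h = V/A = 3.783e-11 / 1.951e-05 = 1.939e-06 m.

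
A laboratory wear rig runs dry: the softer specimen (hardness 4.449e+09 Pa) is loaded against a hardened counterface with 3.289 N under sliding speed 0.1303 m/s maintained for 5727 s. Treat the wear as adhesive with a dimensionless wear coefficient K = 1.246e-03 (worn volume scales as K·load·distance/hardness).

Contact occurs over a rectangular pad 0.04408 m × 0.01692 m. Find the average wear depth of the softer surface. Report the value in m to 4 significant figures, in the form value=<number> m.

value=9.216e-07 m

All working math holds full precision, and intermediate values are shown rounded — a single final rounding to four significant digits.
Path length L = v·t = 0.1303 m/s × 5727 s = 746.2 m.
Contact area A = 0.04408 m × 0.01692 m = 7.458e-04 m².
As SI base values: W = 3.289 N, H = 4.449e+09 Pa, K = 1.246e-03.
The Archard volume V = K·W·L/H = 1.246e-03 · 3.289 · 746.2 / 4.449e+09 = 6.874e-10 m³.
Mean wear depth h = V/A = 6.874e-10 / 7.458e-04 = 9.216e-07 m.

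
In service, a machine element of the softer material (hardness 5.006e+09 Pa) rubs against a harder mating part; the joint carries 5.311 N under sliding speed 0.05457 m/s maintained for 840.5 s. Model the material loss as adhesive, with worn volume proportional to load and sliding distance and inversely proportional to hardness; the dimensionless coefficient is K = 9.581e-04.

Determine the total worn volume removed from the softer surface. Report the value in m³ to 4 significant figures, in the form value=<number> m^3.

value=4.662e-11 m^3

The intermediates appear rounded — all arithmetic runs at full float precision, and one last rounding, at 4 significant figures.
Total distance L = v·t = 0.05457 m/s × 840.5 s = 45.87 m.
In SI base units: W = 5.311 N, H = 5.006e+09 Pa, K = 9.581e-04.
By Archard's law, V = K·W·L/H = 9.581e-04 · 5.311 · 45.87 / 5.006e+09 = 4.662e-11 m³.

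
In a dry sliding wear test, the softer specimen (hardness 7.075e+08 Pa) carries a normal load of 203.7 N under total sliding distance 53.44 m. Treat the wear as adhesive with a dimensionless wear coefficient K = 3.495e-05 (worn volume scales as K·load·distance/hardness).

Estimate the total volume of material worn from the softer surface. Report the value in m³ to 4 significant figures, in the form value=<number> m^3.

value=5.377e-10 m^3

The algebra keeps exact precision, and intermediate values are printed rounded, and rounded once at the end, at 4 significant figures.
Working in SI base units: W = 203.7 N, H = 7.075e+08 Pa, K = 3.495e-05.
Wear volume V = K·W·L/H = 3.495e-05 · 203.7 · 53.44 / 7.075e+08 = 5.377e-10 m³.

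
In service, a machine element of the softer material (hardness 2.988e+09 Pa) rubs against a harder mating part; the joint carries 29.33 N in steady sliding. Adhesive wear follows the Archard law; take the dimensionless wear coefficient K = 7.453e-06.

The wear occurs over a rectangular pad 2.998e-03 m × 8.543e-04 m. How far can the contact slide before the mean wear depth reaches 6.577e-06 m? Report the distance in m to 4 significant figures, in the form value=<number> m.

value=230.3 m

Displayed values are rounded — all working math keeps full float precision. Rounded just once, at four significant figures.
Convert: Contact area A = 2.998e-03 m × 8.543e-04 m = 2.561e-06 m².
Expressed in SI base units: W = 29.33 N, H = 2.988e+09 Pa, K = 7.453e-06.
Permissible volume V_lim = h_lim·A = 6.577e-06 · 2.561e-06 = 1.684e-11 m³.
Inverting, life L = V_lim·H/(K·W) = 1.684e-11 · 2.988e+09 / (7.453e-06 · 29.33) = 230.3 m.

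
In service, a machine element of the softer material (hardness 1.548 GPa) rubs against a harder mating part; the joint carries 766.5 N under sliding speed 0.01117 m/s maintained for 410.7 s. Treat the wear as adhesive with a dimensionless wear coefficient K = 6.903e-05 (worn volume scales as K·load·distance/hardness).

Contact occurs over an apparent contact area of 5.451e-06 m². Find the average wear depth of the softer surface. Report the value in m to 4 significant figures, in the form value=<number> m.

Shown intermediates are rounded, and the computation runs at full precision, and rounded once at the end: 4 significant digits.
Path length L = v·t = 0.01117 m/s × 410.7 s = 4.588 m.
Hardness H = 1.548 GPa = 1.548e+09 Pa.
Collected in SI base units: W = 766.5 N, H = 1.548e+09 Pa, K = 6.903e-05.
Wear volume V = K·W·L/H = 6.903e-05 · 766.5 · 4.588 / 1.548e+09 = 1.568e-10 m³.
Depth h = V/A = 1.568e-10 / 5.451e-06 = 2.877e-05 m.

value=2.877e-05 m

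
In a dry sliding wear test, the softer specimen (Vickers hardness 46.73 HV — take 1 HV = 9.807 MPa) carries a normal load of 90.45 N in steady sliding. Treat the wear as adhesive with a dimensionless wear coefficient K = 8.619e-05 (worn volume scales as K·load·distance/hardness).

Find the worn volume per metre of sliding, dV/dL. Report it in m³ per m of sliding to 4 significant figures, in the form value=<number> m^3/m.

The intermediates appear rounded. All working math holds exact precision. Rounded just once, at 4 significant figures.
Hardness H = 46.73 HV × 9.807 MPa/HV = 458.3 MPa = 4.583e+08 Pa.
Restated in SI base units: W = 90.45 N, H = 4.583e+08 Pa, K = 8.619e-05.
Sliding wear rate dV/dL = K·W/H (no L dependence): 8.619e-05 · 90.45 / 4.583e+08 = 1.701e-11 m³/m.

value=1.701e-11 m^3/m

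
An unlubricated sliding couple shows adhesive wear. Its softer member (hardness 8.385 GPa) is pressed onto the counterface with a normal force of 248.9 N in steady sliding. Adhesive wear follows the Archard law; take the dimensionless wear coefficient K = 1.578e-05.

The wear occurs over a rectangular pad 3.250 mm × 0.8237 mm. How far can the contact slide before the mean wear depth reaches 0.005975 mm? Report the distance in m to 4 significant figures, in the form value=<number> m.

value=34.15 m

Every step maintains full float precision. Printed values are rounded; a lone final rounding to four significant figures.
Hardness H = 8.385 GPa = 8.385e+09 Pa.
Pad sides 3.250 mm × 0.8237 mm = 3.250e-03 m × 8.237e-04 m. Contact area A = 3.250e-03 m × 8.237e-04 m = 2.677e-06 m².
Depth limit h_lim = 0.005975 mm = 5.975e-06 m.
Expressed in SI base units: W = 248.9 N, H = 8.385e+09 Pa, K = 1.578e-05.
At the depth limit, V_lim = h_lim·A = 5.975e-06 · 2.677e-06 = 1.600e-11 m³.
So the life L = V_lim·H/(K·W) = 1.600e-11 · 8.385e+09 / (1.578e-05 · 248.9) = 34.15 m.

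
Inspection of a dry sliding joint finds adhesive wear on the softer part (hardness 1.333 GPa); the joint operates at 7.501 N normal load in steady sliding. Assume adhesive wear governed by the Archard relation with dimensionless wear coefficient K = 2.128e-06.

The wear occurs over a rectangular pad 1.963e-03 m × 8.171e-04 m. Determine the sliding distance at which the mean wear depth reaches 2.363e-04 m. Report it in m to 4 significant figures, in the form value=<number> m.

Intermediates are printed rounded. The computation runs at full precision, and rounded once at the end to 4 significant digits.
Convert: Hardness H = 1.333 GPa = 1.333e+09 Pa.
Convert: Contact area A = 1.963e-03 m × 8.171e-04 m = 1.604e-06 m².
Restated in SI base units: W = 7.501 N, H = 1.333e+09 Pa, K = 2.128e-06.
Allowed volume V_lim = h_lim·A = 2.363e-04 · 1.604e-06 = 3.790e-10 m³.
So the life L = V_lim·H/(K·W) = 3.790e-10 · 1.333e+09 / (2.128e-06 · 7.501) = 3.165e+04 m.

value=3.165e+04 m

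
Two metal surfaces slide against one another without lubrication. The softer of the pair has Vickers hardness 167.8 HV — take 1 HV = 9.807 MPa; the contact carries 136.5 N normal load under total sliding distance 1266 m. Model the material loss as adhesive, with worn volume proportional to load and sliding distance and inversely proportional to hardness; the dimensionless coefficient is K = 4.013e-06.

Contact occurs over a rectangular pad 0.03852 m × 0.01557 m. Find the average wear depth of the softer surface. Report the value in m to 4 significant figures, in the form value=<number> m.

value=7.026e-07 m

Shown intermediates are rounded — all arithmetic holds full precision — rounded once at the end, at 4 significant figures.
Hardness H = 167.8 HV × 9.807 MPa/HV = 1646 MPa = 1.646e+09 Pa.
Contact area A = 0.03852 m × 0.01557 m = 5.998e-04 m².
Collected in SI base units: W = 136.5 N, H = 1.646e+09 Pa, K = 4.013e-06.
The Archard volume V = K·W·L/H = 4.013e-06 · 136.5 · 1266 / 1.646e+09 = 4.214e-10 m³.
Depth of wear h = V/A = 4.214e-10 / 5.998e-04 = 7.026e-07 m.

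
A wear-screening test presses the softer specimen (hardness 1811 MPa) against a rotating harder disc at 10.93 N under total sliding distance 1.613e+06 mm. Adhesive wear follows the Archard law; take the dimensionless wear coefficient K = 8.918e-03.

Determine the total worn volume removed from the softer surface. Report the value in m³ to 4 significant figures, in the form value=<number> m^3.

Intermediate values are displayed rounded, and all arithmetic carries exact precision, and a single final rounding to four significant figures.
Path length L = 1.613e+06 mm = 1613 m.
Hardness H = 1811 MPa = 1.811e+09 Pa.
Working in SI base units: W = 10.93 N, H = 1.811e+09 Pa, K = 8.918e-03.
Archard relation: V = K·W·L/H = 8.918e-03 · 10.93 · 1613 / 1.811e+09 = 8.682e-08 m³.

value=8.682e-08 m^3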